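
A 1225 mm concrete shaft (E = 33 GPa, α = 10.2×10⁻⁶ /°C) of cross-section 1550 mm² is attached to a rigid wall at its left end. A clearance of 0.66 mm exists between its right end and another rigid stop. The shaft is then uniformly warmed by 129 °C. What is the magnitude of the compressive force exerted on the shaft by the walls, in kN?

Free thermal elongation = αΔT L = 10.2×10⁻⁶ × 129 × 1225 = 1.612 mm.
The gap closes (δ_free > 0.66 mm) and the wall then resists a further 1.612 − 0.66 = 0.9519 mm of expansion.
Compatibility: PL/(AE) = 0.9519 mm, so σ = P/A = E × (0.9519/1225) = 25.64 MPa.
Force on the wall = σA = 25.64 × 1550 mm² = 39.74 kN.

P ≈ 39.7 kN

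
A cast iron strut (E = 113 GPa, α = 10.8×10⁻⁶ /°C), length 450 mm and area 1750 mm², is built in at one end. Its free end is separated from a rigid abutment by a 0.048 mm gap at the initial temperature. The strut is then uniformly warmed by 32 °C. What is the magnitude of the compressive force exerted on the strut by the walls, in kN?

P ≈ 47.2 kN

Free thermal elongation = αΔT L = 10.8×10⁻⁶ × 32 × 450 = 0.1555 mm.
This exceeds the 0.048 mm gap, so the wall pushes back. The portion of expansion that must be recovered elastically is δ_free − gap = 0.1555 − 0.048 = 0.1075 mm.
That suppressed elongation corresponds to σ = E·Δ/L = 113×10³ × 0.1075/450 = 27 MPa.
P = σA = 27 × 1750 = 47.25 kN.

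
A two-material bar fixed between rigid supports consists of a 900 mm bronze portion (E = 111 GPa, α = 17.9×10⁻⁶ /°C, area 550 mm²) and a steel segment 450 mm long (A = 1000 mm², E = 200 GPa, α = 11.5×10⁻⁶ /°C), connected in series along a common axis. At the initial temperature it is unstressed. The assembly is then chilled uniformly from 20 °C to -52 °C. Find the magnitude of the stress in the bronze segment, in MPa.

With the walls removed the bar would change length by δ_free = Σ αᵢΔT Lᵢ = 17.9×10⁻⁶×72×900 + 11.5×10⁻⁶×72×450 = 1.533 mm.
The walls prevent any net length change, so an axial force P (same in every segment) develops. Compatibility: P · Σ Lᵢ/(AᵢEᵢ) = δ_free.
Σ Lᵢ/(AᵢEᵢ) = 900/(550×111×10³) + 450/(1000×200×10³) = 1.699×10⁻⁵ mm/N.
So P = 1.533 / 1.699×10⁻⁵ = 90.19 kN, tensile.
σ_{bronze} = P / A = 90190 / 550 = 164 MPa.

σ ≈ 164 MPa (tensile)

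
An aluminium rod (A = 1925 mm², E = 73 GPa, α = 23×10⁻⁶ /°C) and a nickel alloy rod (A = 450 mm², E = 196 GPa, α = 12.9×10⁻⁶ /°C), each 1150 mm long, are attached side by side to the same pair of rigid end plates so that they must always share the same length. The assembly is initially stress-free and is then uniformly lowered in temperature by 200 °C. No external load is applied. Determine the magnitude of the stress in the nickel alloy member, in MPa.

σ ≈ 243 MPa (compressive)

Both members must finish at the same length. With the larger α, the aluminium tends to over-contract; the plates restrain it, putting the aluminium in tension and the nickel alloy in compression. With no external load the two internal forces are equal and opposite, magnitude P.
Setting the final lengths equal and cancelling L: (α₁ − α₂)ΔT = P/(A₁E₁) + P/(A₂E₂).
|α₁ − α₂|·ΔT = 10.1×10⁻⁶ × 200 = 0.00202.
1/(A₁E₁) + 1/(A₂E₂) = 1/(1925×73×10³) + 1/(450×196×10³) = 1.845×10⁻⁸ N⁻¹.
So P = 0.00202 / 1.845×10⁻⁸ = 109.5 kN.
σ_{nickel alloy} = P/A₂ = 109500/450 = 243.2 MPa, compressive.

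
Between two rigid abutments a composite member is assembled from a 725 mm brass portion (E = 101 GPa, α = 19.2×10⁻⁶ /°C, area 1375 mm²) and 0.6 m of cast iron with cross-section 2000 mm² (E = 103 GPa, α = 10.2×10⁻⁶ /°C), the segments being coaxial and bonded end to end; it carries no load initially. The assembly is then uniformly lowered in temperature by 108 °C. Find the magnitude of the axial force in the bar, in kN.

Free thermal contraction of the whole bar: Σ αᵢΔT Lᵢ = 19.2×10⁻⁶×108×725 + 10.2×10⁻⁶×108×600 = 2.164 mm.
The rigid supports impose zero overall length change; the single axial force P common to all segments must satisfy P Σ Lᵢ/(AᵢEᵢ) = δ_free.
Σ Lᵢ/(AᵢEᵢ) = 725/(1375×101×10³) + 600/(2000×103×10³) = 8.133×10⁻⁶ mm/N.
Hence P = δ_free / Σ(L/AE) = 2.164/8.133×10⁻⁶ = 266.1 kN (tensile).

P ≈ 266 kN (tensile)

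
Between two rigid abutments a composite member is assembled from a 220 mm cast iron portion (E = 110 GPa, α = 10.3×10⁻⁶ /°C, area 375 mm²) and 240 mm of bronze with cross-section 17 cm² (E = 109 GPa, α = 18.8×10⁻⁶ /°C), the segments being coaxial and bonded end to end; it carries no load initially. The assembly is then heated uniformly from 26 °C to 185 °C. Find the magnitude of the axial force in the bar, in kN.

P ≈ 163 kN (compressive)

Free thermal expansion of the whole bar: Σ αᵢΔT Lᵢ = 10.3×10⁻⁶×159×220 + 18.8×10⁻⁶×159×240 = 1.078 mm.
The rigid supports impose zero overall length change; the single axial force P common to all segments must satisfy P Σ Lᵢ/(AᵢEᵢ) = δ_free.
The series flexibility is Σ Lᵢ/(AᵢEᵢ) = 220/(375×110×10³) + 240/(1700×109×10³) = 6.629×10⁻⁶ mm/N.
So P = 1.078 / 6.629×10⁻⁶ = 162.6 kN, compressive.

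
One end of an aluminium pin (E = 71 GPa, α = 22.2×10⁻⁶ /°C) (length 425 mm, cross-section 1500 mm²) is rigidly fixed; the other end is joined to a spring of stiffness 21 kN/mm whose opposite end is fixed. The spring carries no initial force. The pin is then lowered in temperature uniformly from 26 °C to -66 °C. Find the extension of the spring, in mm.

δ ≈ 0.801 mm

The unrestrained thermal change is αΔT L = 22.2×10⁻⁶ × 92 × 425 = 0.868 mm.
With a force P in the spring, the elastic change of the pin is PL/(AE) and that of the spring is P/k; compatibility requires their sum to equal δ_free.
So P = δ_free / [L/(AE) + 1/k] = 0.868 / [ 425/(1500×71×10³) + 1/(21×10³) ].
P = 0.868 / 5.161×10⁻⁵ = 16820 N.
Spring extension = P/k = 16820/(21×10³) = 0.8009 mm.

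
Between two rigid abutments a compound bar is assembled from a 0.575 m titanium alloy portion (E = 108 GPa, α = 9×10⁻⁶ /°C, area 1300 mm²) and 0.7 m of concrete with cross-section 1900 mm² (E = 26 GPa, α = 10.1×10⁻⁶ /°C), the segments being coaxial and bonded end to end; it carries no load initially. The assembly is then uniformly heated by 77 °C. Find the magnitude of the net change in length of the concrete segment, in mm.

|ΔL| ≈ 0.187 mm

If the supports were absent, the total length change would be Σ αᵢΔT Lᵢ = 9×10⁻⁶×77×575 + 10.1×10⁻⁶×77×700 = 0.9429 mm.
The walls prevent any net length change, so an axial force P (same in every segment) develops. Compatibility: P · Σ Lᵢ/(AᵢEᵢ) = δ_free.
Σ Lᵢ/(AᵢEᵢ) = 575/(1300×108×10³) + 700/(1900×26×10³) = 1.827×10⁻⁵ mm/N.
Hence P = δ_free / Σ(L/AE) = 0.9429/1.827×10⁻⁵ = 51.62 kN (compressive).
For the concrete segment, free thermal change = 10.1×10⁻⁶×77×700 = 0.5444 mm and elastic change from P = 51620×700/(1900×26×10³) = 0.7315 mm; these oppose, so the net change is 0.187 mm (segment shortens).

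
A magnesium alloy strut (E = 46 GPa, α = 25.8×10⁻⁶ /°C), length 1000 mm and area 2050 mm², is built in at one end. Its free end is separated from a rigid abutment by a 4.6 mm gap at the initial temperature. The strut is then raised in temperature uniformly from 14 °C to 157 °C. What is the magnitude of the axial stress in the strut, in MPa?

Free thermal elongation = αΔT L = 25.8×10⁻⁶ × 143 × 1000 = 3.689 mm.
This is smaller than the 4.6 mm clearance, so the strut expands freely without reaching the stop — the stress is zero.

σ ≈ 0 MPa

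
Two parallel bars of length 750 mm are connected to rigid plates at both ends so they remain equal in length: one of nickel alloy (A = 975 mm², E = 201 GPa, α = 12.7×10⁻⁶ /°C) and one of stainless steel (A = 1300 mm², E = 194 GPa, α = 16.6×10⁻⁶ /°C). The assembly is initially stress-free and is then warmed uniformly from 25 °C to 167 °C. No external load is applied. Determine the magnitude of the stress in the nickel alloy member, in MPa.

σ ≈ 62.6 MPa (tensile)

Both members must finish at the same length. With the larger α, the stainless steel tends to over-expand; the plates restrain it, putting the stainless steel in compression and the nickel alloy in tension. With no external load the two internal forces are equal and opposite, magnitude P.
Equating the net (thermal + elastic) strains gives |α₁ − α₂|·ΔT = P·[1/(A₁E₁) + 1/(A₂E₂)].
|α₁ − α₂|·ΔT = 3.9×10⁻⁶ × 142 = 0.0005538.
1/(A₁E₁) + 1/(A₂E₂) = 1/(975×201×10³) + 1/(1300×194×10³) = 9.068×10⁻⁹ N⁻¹.
So P = 0.0005538 / 9.068×10⁻⁹ = 61.07 kN.
σ_{nickel alloy} = P/A₁ = 61070/975 = 62.64 MPa, tensile.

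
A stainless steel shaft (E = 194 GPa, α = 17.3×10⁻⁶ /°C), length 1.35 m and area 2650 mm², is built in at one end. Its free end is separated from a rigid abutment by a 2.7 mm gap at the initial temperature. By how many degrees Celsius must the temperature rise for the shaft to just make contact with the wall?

ΔT ≈ 116 °C

The gap closes when αΔT L = 2.7 mm, since the shaft is still unstressed at that instant.
So ΔT = g/(αL) = 2.7/(17.3×10⁻⁶ × 1350) = 115.6 °C.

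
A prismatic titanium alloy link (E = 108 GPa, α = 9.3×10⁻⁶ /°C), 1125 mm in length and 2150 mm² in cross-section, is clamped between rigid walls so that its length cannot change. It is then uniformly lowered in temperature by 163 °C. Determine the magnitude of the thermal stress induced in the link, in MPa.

σ ≈ 164 MPa (tensile)

Because both ends are immovable the net strain is zero, and the suppressed thermal strain is αΔT = 9.3×10⁻⁶ × 163 = 1515.9×10⁻⁶.
σ = EαΔT = 108×10³ × 9.3×10⁻⁶ × 163 = 163.7 MPa (tensile; the link is trying to contract).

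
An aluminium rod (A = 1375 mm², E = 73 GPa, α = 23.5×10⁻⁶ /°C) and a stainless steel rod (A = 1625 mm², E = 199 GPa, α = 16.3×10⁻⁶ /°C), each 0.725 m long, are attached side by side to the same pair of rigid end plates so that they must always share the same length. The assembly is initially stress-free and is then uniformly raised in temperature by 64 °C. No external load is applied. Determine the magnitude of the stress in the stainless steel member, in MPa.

The aluminium has the larger α, so on heating it would change length more than the stainless steel if both were free. The rigid plates force a common final length, so the aluminium is put into compression and the stainless steel into tension, with equal and opposite forces P (no external load).
Setting the final lengths equal and cancelling L: (α₁ − α₂)ΔT = P/(A₁E₁) + P/(A₂E₂).
|α₁ − α₂|·ΔT = 7.2×10⁻⁶ × 64 = 0.0004608.
1/(A₁E₁) + 1/(A₂E₂) = 1/(1375×73×10³) + 1/(1625×199×10³) = 1.306×10⁻⁸ N⁻¹.
P = 0.0004608 / 1.306×10⁻⁸ = 35300 N = 35.3 kN.
σ_{stainless steel} = P/A₂ = 35300/1625 = 21.72 MPa, tensile.

σ ≈ 21.7 MPa (tensile)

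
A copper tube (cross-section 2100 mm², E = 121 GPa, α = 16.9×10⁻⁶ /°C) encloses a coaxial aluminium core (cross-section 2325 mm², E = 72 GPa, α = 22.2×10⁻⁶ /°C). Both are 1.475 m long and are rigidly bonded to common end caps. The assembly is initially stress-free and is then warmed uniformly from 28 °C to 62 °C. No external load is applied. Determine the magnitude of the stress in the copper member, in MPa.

σ ≈ 8.66 MPa (tensile)

The aluminium has the larger α, so on heating it would change length more than the copper if both were free. The rigid plates force a common final length, so the aluminium is put into compression and the copper into tension, with equal and opposite forces P (no external load).
Compatibility of the two members (thermal + elastic change equal): (α₁ − α₂)ΔT = P·[1/(A₁E₁) + 1/(A₂E₂)].
|α₁ − α₂|·ΔT = 5.3×10⁻⁶ × 34 = 0.0001802.
1/(A₁E₁) + 1/(A₂E₂) = 1/(2100×121×10³) + 1/(2325×72×10³) = 9.909×10⁻⁹ N⁻¹.
So P = 0.0001802 / 9.909×10⁻⁹ = 18.19 kN.
σ_{copper} = P/A₁ = 18190/2100 = 8.66 MPa, tensile.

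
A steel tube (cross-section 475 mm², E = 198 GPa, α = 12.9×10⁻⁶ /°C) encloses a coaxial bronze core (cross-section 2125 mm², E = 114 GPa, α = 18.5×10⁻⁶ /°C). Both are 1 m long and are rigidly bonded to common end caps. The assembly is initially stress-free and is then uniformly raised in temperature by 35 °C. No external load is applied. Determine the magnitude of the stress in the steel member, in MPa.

σ ≈ 28 MPa (tensile)

Equilibrium of a rigid end plate with no external load gives equal and opposite internal forces ±P in the two members. Since α_{bronze} > α_{steel}, heating drives the bronze into compression and the steel into tension.
Equating the net (thermal + elastic) strains gives |α₁ − α₂|·ΔT = P·[1/(A₁E₁) + 1/(A₂E₂)].
|α₁ − α₂|·ΔT = 5.6×10⁻⁶ × 35 = 0.000196.
1/(A₁E₁) + 1/(A₂E₂) = 1/(475×198×10³) + 1/(2125×114×10³) = 1.476×10⁻⁸ N⁻¹.
P = 0.000196 / 1.476×10⁻⁸ = 13280 N = 13.28 kN.
σ_{steel} = P/A₁ = 13280/475 = 27.95 MPa, tensile.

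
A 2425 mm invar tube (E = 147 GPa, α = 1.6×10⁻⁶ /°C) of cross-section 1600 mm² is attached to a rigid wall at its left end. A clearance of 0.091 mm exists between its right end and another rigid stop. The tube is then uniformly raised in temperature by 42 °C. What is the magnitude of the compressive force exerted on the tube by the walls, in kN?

If the wall were absent the tube would grow by αΔT L = 1.6×10⁻⁶ × 42 × 2425 = 0.163 mm.
The gap closes (δ_free > 0.091 mm) and the wall then resists a further 0.163 − 0.091 = 0.07196 mm of expansion.
Compatibility: PL/(AE) = 0.07196 mm, so σ = P/A = E × (0.07196/2425) = 4.362 MPa.
P = σA = 4.362 × 1600 = 6.979 kN.

P ≈ 6.98 kN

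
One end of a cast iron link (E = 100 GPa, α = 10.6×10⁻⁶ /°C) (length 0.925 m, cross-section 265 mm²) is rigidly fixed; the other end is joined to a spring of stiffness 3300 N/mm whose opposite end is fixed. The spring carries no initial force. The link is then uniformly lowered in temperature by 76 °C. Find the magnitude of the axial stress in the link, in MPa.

Free thermal contraction: δ_free = αΔT L = 10.6×10⁻⁶ × 76 × 925 = 0.7452 mm.
Let P be the tensile force in the spring. The link extends elastically by PL/(AE) and the spring stretches by P/k; together these equal δ_free.
P [ L/(AE) + 1/k ] = δ_free → P [ 925/(265×100×10³) + 1/(3300) ] = 0.7452.
P = 0.7452 / 0.0003379 = 2205 N.
σ = P/A = 2205/265 = 8.321 MPa.

σ ≈ 8.32 MPa (tensile)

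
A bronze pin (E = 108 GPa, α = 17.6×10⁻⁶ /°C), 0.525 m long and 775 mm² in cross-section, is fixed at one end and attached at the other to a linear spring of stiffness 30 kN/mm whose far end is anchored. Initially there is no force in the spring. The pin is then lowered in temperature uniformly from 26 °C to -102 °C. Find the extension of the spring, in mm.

Free thermal contraction: δ_free = αΔT L = 17.6×10⁻⁶ × 128 × 525 = 1.183 mm.
Let P be the tensile force in the spring. The pin extends elastically by PL/(AE) and the spring stretches by P/k; together these equal δ_free.
So P = δ_free / [L/(AE) + 1/k] = 1.183 / [ 525/(775×108×10³) + 1/(30×10³) ].
P = 1.183 / 3.961×10⁻⁵ = 29860 N.
Spring extension = P/k = 29860/(30×10³) = 0.9954 mm.

δ ≈ 0.995 mm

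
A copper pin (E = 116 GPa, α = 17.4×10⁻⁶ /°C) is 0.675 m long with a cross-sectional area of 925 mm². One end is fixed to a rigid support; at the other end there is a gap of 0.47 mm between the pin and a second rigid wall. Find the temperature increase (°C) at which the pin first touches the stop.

ΔT ≈ 40 °C

The gap closes when αΔT L = 0.47 mm, since the pin is still unstressed at that instant.
So ΔT = g/(αL) = 0.47/(17.4×10⁻⁶ × 675) = 40.02 °C.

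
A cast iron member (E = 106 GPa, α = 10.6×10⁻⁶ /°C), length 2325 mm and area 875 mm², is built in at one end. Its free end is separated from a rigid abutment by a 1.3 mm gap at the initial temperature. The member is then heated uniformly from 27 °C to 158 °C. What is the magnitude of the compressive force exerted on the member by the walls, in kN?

P ≈ 76.9 kN

If the wall were absent the member would grow by αΔT L = 10.6×10⁻⁶ × 131 × 2325 = 3.228 mm.
The gap closes (δ_free > 1.3 mm) and the wall then resists a further 3.228 − 1.3 = 1.928 mm of expansion.
Compatibility: PL/(AE) = 1.928 mm, so σ = P/A = E × (1.928/2325) = 87.92 MPa.
Force on the wall = σA = 87.92 × 875 mm² = 76.93 kN.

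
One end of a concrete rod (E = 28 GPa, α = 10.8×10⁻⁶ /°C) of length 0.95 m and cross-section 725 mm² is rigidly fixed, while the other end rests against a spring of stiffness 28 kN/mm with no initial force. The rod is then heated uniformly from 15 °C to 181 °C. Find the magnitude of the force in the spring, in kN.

P ≈ 20.6 kN

Free thermal expansion: δ_free = αΔT L = 10.8×10⁻⁶ × 166 × 950 = 1.703 mm.
With a force P in the spring, the elastic change of the rod is PL/(AE) and that of the spring is P/k; compatibility requires their sum to equal δ_free.
P [ L/(AE) + 1/k ] = δ_free → P [ 950/(725×28×10³) + 1/(28×10³) ] = 1.703.
P = 1.703 / 8.251×10⁻⁵ = 20640 N.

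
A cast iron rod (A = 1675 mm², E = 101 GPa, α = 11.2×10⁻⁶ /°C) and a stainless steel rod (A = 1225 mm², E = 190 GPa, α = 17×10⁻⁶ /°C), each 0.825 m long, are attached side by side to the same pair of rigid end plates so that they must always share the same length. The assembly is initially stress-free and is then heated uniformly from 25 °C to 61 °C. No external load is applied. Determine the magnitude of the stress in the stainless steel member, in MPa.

σ ≈ 16.7 MPa (compressive)

The stainless steel has the larger α, so on heating it would change length more than the cast iron if both were free. The rigid plates force a common final length, so the stainless steel is put into compression and the cast iron into tension, with equal and opposite forces P (no external load).
Setting the final lengths equal and cancelling L: (α₁ − α₂)ΔT = P/(A₁E₁) + P/(A₂E₂).
|α₁ − α₂|·ΔT = 5.8×10⁻⁶ × 36 = 0.0002088.
1/(A₁E₁) + 1/(A₂E₂) = 1/(1675×101×10³) + 1/(1225×190×10³) = 1.021×10⁻⁸ N⁻¹.
So P = 0.0002088 / 1.021×10⁻⁸ = 20.46 kN.
σ_{stainless steel} = P/A₂ = 20460/1225 = 16.7 MPa, compressive.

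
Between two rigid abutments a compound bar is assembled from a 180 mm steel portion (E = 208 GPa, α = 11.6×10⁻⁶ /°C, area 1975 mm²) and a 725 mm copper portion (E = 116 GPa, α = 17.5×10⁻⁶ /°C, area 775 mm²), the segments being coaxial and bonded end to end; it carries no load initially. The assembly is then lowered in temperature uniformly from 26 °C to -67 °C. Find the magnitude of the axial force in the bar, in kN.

P ≈ 162 kN (tensile)

With the walls removed the bar would change length by δ_free = Σ αᵢΔT Lᵢ = 11.6×10⁻⁶×93×180 + 17.5×10⁻⁶×93×725 = 1.374 mm.
The rigid supports impose zero overall length change; the single axial force P common to all segments must satisfy P Σ Lᵢ/(AᵢEᵢ) = δ_free.
The series flexibility is Σ Lᵢ/(AᵢEᵢ) = 180/(1975×208×10³) + 725/(775×116×10³) = 8.503×10⁻⁶ mm/N.
So P = 1.374 / 8.503×10⁻⁶ = 161.6 kN, tensile.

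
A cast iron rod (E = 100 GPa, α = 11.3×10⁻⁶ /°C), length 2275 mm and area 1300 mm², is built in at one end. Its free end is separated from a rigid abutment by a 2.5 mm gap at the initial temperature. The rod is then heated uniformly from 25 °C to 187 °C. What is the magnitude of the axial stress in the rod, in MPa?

σ ≈ 73.2 MPa (compressive)

Free thermal elongation = αΔT L = 11.3×10⁻⁶ × 162 × 2275 = 4.165 mm.
This exceeds the 2.5 mm gap, so the wall pushes back. The portion of expansion that must be recovered elastically is δ_free − gap = 4.165 − 2.5 = 1.665 mm.
That suppressed elongation corresponds to σ = E·Δ/L = 100×10³ × 1.665/2275 = 73.17 MPa.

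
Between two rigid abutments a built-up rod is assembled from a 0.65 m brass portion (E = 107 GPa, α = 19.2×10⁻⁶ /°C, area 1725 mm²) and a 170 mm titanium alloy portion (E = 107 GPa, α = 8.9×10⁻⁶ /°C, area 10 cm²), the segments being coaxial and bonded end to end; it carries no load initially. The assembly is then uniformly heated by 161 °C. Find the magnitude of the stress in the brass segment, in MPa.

Free thermal expansion of the whole bar: Σ αᵢΔT Lᵢ = 19.2×10⁻⁶×161×650 + 8.9×10⁻⁶×161×170 = 2.253 mm.
Since the ends are fixed, an axial force P builds up, equal in every segment, with P · Σ Lᵢ/(AᵢEᵢ) = δ_free.
The series flexibility is Σ Lᵢ/(AᵢEᵢ) = 650/(1725×107×10³) + 170/(1000×107×10³) = 5.11×10⁻⁶ mm/N.
Hence P = δ_free / Σ(L/AE) = 2.253/5.11×10⁻⁶ = 440.8 kN (compressive).
σ_{brass} = P / A = 440800 / 1725 = 255.6 MPa.

σ ≈ 256 MPa (compressive)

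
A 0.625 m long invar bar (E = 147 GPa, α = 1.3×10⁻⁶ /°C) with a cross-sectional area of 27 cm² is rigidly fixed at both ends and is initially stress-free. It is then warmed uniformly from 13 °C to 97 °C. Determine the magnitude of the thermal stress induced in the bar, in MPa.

σ ≈ 16.1 MPa (compressive)

With length fixed, the mechanical strain must cancel the thermal strain αΔT = 1.3×10⁻⁶ × 84 = 109.2×10⁻⁶.
The stress required to suppress this strain is σ = Eε = 147×10³ × 109.2×10⁻⁶ = 16.05 MPa, compressive since the bar is trying to expand.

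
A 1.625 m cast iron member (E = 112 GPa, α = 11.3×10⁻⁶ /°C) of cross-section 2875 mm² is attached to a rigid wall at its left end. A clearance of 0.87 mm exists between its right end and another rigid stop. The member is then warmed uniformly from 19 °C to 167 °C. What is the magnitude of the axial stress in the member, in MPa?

σ ≈ 127 MPa (compressive)

Free thermal elongation = αΔT L = 11.3×10⁻⁶ × 148 × 1625 = 2.718 mm.
This exceeds the 0.87 mm gap, so the wall pushes back. The portion of expansion that must be recovered elastically is δ_free − gap = 2.718 − 0.87 = 1.848 mm.
Compatibility: PL/(AE) = 1.848 mm, so σ = P/A = E × (1.848/1625) = 127.3 MPa.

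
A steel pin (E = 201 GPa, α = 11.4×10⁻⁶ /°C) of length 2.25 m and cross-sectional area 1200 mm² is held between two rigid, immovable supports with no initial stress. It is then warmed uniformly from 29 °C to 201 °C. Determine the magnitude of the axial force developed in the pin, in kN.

P ≈ 473 kN (compressive)

Full restraint means ε = 0, so the stress is σ = EαΔT = 201×10³ × 11.4×10⁻⁶ × 172 = 394.1 MPa.
P = AEαΔT = 1200 × 201×10³ × 11.4×10⁻⁶ × 172 = 472.9 kN (compressive).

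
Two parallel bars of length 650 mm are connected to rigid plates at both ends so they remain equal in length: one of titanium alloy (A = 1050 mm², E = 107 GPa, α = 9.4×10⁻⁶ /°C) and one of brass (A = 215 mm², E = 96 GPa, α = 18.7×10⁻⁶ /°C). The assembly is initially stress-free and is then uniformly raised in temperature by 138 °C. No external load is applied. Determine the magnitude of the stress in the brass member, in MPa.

Both members must finish at the same length. With the larger α, the brass tends to over-expand; the plates restrain it, putting the brass in compression and the titanium alloy in tension. With no external load the two internal forces are equal and opposite, magnitude P.
Compatibility of the two members (thermal + elastic change equal): (α₁ − α₂)ΔT = P·[1/(A₁E₁) + 1/(A₂E₂)].
|α₁ − α₂|·ΔT = 9.3×10⁻⁶ × 138 = 0.001283.
1/(A₁E₁) + 1/(A₂E₂) = 1/(1050×107×10³) + 1/(215×96×10³) = 5.735×10⁻⁸ N⁻¹.
So P = 0.001283 / 5.735×10⁻⁸ = 22.38 kN.
σ_{brass} = P/A₂ = 22380/215 = 104.1 MPa, compressive.

σ ≈ 104 MPa (compressive)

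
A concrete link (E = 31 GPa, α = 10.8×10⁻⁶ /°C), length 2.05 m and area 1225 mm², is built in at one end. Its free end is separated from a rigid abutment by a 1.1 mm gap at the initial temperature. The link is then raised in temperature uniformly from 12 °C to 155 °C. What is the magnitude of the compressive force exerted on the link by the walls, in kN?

Free thermal elongation = αΔT L = 10.8×10⁻⁶ × 143 × 2050 = 3.166 mm.
The gap closes (δ_free > 1.1 mm) and the wall then resists a further 3.166 − 1.1 = 2.066 mm of expansion.
Compatibility: PL/(AE) = 2.066 mm, so σ = P/A = E × (2.066/2050) = 31.24 MPa.
Force on the wall = σA = 31.24 × 1225 mm² = 38.27 kN.

P ≈ 38.3 kN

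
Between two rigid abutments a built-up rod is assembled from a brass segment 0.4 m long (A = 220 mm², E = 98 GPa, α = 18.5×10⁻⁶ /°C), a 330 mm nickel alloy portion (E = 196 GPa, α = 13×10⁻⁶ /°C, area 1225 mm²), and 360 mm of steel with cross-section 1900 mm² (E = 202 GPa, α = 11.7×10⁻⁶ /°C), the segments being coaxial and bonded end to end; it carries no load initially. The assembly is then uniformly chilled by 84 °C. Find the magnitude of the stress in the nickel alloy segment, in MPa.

σ ≈ 52.3 MPa (tensile)

Free thermal contraction of the whole bar: Σ αᵢΔT Lᵢ = 18.5×10⁻⁶×84×400 + 13×10⁻⁶×84×330 + 11.7×10⁻⁶×84×360 = 1.336 mm.
The walls prevent any net length change, so an axial force P (same in every segment) develops. Compatibility: P · Σ Lᵢ/(AᵢEᵢ) = δ_free.
The series flexibility is Σ Lᵢ/(AᵢEᵢ) = 400/(220×98×10³) + 330/(1225×196×10³) + 360/(1900×202×10³) = 2.087×10⁻⁵ mm/N.
So P = 1.336 / 2.087×10⁻⁵ = 64.02 kN, tensile.
σ_{nickel alloy} = P / A = 64020 / 1225 = 52.26 MPa.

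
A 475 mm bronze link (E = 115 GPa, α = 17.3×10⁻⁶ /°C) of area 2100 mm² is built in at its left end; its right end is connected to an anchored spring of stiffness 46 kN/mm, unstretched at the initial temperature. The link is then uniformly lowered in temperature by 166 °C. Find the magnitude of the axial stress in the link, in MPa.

σ ≈ 27.4 MPa (tensile)

Free thermal contraction: δ_free = αΔT L = 17.3×10⁻⁶ × 166 × 475 = 1.364 mm.
Let P be the tensile force in the spring. The link extends elastically by PL/(AE) and the spring stretches by P/k; together these equal δ_free.
P [ L/(AE) + 1/k ] = δ_free → P [ 475/(2100×115×10³) + 1/(46×10³) ] = 1.364.
P = 1.364 / 2.371×10⁻⁵ = 57540 N.
σ = P/A = 57540/2100 = 27.4 MPa.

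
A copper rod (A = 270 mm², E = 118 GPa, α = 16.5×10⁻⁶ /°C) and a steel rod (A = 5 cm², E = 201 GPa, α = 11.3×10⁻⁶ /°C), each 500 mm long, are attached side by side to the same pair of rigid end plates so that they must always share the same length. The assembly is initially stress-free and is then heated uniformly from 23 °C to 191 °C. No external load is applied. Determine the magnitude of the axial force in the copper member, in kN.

P ≈ 21.1 kN (compressive in the copper)

The copper has the larger α, so on heating it would change length more than the steel if both were free. The rigid plates force a common final length, so the copper is put into compression and the steel into tension, with equal and opposite forces P (no external load).
Setting the final lengths equal and cancelling L: (α₁ − α₂)ΔT = P/(A₁E₁) + P/(A₂E₂).
|α₁ − α₂|·ΔT = 5.2×10⁻⁶ × 168 = 0.0008736.
1/(A₁E₁) + 1/(A₂E₂) = 1/(270×118×10³) + 1/(500×201×10³) = 4.134×10⁻⁸ N⁻¹.
P = 0.0008736 / 4.134×10⁻⁸ = 21130 N = 21.13 kN.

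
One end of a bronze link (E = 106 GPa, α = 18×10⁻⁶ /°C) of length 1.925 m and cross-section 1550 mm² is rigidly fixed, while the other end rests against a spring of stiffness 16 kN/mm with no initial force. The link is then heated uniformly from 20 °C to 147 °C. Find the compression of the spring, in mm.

If the spring were absent the link would lengthen by αΔT L = 18×10⁻⁶ × 127 × 1925 = 4.401 mm.
With a force P in the spring, the elastic change of the link is PL/(AE) and that of the spring is P/k; compatibility requires their sum to equal δ_free.
So P = δ_free / [L/(AE) + 1/k] = 4.401 / [ 1925/(1550×106×10³) + 1/(16×10³) ].
P = 4.401 / 7.422×10⁻⁵ = 59290 N.
Spring compression = P/k = 59290/(16×10³) = 3.706 mm.

δ ≈ 3.71 mm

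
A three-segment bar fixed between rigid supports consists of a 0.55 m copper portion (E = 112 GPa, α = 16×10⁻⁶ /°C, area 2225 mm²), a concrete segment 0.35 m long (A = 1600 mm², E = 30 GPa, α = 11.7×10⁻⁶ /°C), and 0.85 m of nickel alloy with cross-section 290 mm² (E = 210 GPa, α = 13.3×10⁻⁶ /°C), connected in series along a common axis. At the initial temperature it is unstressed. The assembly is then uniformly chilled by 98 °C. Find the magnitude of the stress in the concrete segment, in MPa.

σ ≈ 63.2 MPa (tensile)

Free thermal contraction of the whole bar: Σ αᵢΔT Lᵢ = 16×10⁻⁶×98×550 + 11.7×10⁻⁶×98×350 + 13.3×10⁻⁶×98×850 = 2.372 mm.
The walls prevent any net length change, so an axial force P (same in every segment) develops. Compatibility: P · Σ Lᵢ/(AᵢEᵢ) = δ_free.
Σ Lᵢ/(AᵢEᵢ) = 550/(2225×112×10³) + 350/(1600×30×10³) + 850/(290×210×10³) = 2.346×10⁻⁵ mm/N.
So P = 2.372 / 2.346×10⁻⁵ = 101.1 kN, tensile.
σ_{concrete} = P / A = 101100 / 1600 = 63.19 MPa.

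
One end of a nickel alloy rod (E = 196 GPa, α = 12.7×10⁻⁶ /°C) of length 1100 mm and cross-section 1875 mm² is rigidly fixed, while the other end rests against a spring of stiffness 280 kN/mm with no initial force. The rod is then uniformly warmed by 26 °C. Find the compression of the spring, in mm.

δ ≈ 0.198 mm

The unrestrained thermal change is αΔT L = 12.7×10⁻⁶ × 26 × 1100 = 0.3632 mm.
With a force P in the spring, the elastic change of the rod is PL/(AE) and that of the spring is P/k; compatibility requires their sum to equal δ_free.
So P = δ_free / [L/(AE) + 1/k] = 0.3632 / [ 1100/(1875×196×10³) + 1/(280×10³) ].
P = 0.3632 / 6.565×10⁻⁶ = 55330 N.
Spring compression = P/k = 55330/(280×10³) = 0.1976 mm.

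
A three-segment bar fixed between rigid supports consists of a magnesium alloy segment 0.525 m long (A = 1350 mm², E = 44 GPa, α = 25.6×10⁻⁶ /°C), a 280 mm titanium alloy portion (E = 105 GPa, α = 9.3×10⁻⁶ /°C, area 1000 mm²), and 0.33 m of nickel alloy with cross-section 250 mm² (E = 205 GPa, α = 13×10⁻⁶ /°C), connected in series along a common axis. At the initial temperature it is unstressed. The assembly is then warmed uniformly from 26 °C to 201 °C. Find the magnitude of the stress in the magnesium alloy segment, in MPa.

σ ≈ 147 MPa (compressive)

Free thermal expansion of the whole bar: Σ αᵢΔT Lᵢ = 25.6×10⁻⁶×175×525 + 9.3×10⁻⁶×175×280 + 13×10⁻⁶×175×330 = 3.558 mm.
The rigid supports impose zero overall length change; the single axial force P common to all segments must satisfy P Σ Lᵢ/(AᵢEᵢ) = δ_free.
The series flexibility is Σ Lᵢ/(AᵢEᵢ) = 525/(1350×44×10³) + 280/(1000×105×10³) + 330/(250×205×10³) = 1.794×10⁻⁵ mm/N.
Hence P = δ_free / Σ(L/AE) = 3.558/1.794×10⁻⁵ = 198.3 kN (compressive).
σ_{magnesium alloy} = P / A = 198300 / 1350 = 146.9 MPa.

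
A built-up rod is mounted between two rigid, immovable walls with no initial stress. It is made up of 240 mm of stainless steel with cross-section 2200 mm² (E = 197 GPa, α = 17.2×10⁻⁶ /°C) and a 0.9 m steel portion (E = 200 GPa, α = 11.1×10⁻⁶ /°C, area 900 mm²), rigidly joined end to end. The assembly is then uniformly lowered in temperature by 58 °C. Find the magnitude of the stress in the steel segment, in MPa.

σ ≈ 164 MPa (tensile)

If the supports were absent, the total length change would be Σ αᵢΔT Lᵢ = 17.2×10⁻⁶×58×240 + 11.1×10⁻⁶×58×900 = 0.8188 mm.
The rigid supports impose zero overall length change; the single axial force P common to all segments must satisfy P Σ Lᵢ/(AᵢEᵢ) = δ_free.
The series flexibility is Σ Lᵢ/(AᵢEᵢ) = 240/(2200×197×10³) + 900/(900×200×10³) = 5.554×10⁻⁶ mm/N.
Hence P = δ_free / Σ(L/AE) = 0.8188/5.554×10⁻⁶ = 147.4 kN (tensile).
σ_{steel} = P / A = 147400 / 900 = 163.8 MPa.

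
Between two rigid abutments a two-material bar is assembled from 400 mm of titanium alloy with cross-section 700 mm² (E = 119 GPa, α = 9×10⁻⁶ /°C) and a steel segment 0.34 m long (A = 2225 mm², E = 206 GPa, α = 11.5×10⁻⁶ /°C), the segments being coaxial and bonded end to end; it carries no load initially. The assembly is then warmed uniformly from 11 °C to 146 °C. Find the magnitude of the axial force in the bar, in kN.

Free thermal expansion of the whole bar: Σ αᵢΔT Lᵢ = 9×10⁻⁶×135×400 + 11.5×10⁻⁶×135×340 = 1.014 mm.
The walls prevent any net length change, so an axial force P (same in every segment) develops. Compatibility: P · Σ Lᵢ/(AᵢEᵢ) = δ_free.
Σ Lᵢ/(AᵢEᵢ) = 400/(700×119×10³) + 340/(2225×206×10³) = 5.544×10⁻⁶ mm/N.
So P = 1.014 / 5.544×10⁻⁶ = 182.9 kN, compressive.

P ≈ 183 kN (compressive)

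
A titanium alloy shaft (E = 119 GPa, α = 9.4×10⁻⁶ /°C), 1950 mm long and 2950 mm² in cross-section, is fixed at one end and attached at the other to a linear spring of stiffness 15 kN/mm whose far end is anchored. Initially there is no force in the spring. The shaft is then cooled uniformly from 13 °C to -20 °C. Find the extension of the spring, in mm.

Free thermal contraction: δ_free = αΔT L = 9.4×10⁻⁶ × 33 × 1950 = 0.6049 mm.
With a force P in the spring, the elastic change of the shaft is PL/(AE) and that of the spring is P/k; compatibility requires their sum to equal δ_free.
P [ L/(AE) + 1/k ] = δ_free → P [ 1950/(2950×119×10³) + 1/(15×10³) ] = 0.6049.
P = 0.6049 / 7.222×10⁻⁵ = 8375 N.
Spring extension = P/k = 8375/(15×10³) = 0.5584 mm.

δ ≈ 0.558 mm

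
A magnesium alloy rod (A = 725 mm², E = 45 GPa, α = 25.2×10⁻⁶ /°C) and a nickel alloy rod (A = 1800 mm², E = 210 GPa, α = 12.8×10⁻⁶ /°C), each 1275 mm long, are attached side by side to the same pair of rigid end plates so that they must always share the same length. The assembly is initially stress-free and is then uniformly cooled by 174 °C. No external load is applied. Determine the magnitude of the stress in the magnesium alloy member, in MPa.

Equilibrium of a rigid end plate with no external load gives equal and opposite internal forces ±P in the two members. Since α_{magnesium alloy} > α_{nickel alloy}, cooling drives the magnesium alloy into tension and the nickel alloy into compression.
Equating the net (thermal + elastic) strains gives |α₁ − α₂|·ΔT = P·[1/(A₁E₁) + 1/(A₂E₂)].
|α₁ − α₂|·ΔT = 12.4×10⁻⁶ × 174 = 0.002158.
1/(A₁E₁) + 1/(A₂E₂) = 1/(725×45×10³) + 1/(1800×210×10³) = 3.33×10⁻⁸ N⁻¹.
So P = 0.002158 / 3.33×10⁻⁸ = 64.8 kN.
σ_{magnesium alloy} = P/A₁ = 64800/725 = 89.38 MPa, tensile.

σ ≈ 89.4 MPa (tensile)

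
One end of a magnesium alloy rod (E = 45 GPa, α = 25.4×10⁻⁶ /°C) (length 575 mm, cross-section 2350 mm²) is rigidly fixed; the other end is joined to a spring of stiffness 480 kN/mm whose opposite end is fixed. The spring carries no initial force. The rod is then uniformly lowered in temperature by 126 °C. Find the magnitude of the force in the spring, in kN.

Free thermal contraction: δ_free = αΔT L = 25.4×10⁻⁶ × 126 × 575 = 1.84 mm.
With a force P in the spring, the elastic change of the rod is PL/(AE) and that of the spring is P/k; compatibility requires their sum to equal δ_free.
P [ L/(AE) + 1/k ] = δ_free → P [ 575/(2350×45×10³) + 1/(480×10³) ] = 1.84.
P = 1.84 / 7.521×10⁻⁶ = 244700 N.

P ≈ 245 kN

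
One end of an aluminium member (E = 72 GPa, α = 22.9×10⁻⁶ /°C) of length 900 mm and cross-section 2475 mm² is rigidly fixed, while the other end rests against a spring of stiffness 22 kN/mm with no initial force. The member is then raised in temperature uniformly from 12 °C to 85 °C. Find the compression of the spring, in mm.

δ ≈ 1.35 mm

The unrestrained thermal change is αΔT L = 22.9×10⁻⁶ × 73 × 900 = 1.505 mm.
Let P be the compressive force at the spring. The member shortens elastically by PL/(AE) and the spring compresses by P/k; together these equal δ_free.
P [ L/(AE) + 1/k ] = δ_free → P [ 900/(2475×72×10³) + 1/(22×10³) ] = 1.505.
P = 1.505 / 5.051×10⁻⁵ = 29790 N.
Spring compression = P/k = 29790/(22×10³) = 1.354 mm.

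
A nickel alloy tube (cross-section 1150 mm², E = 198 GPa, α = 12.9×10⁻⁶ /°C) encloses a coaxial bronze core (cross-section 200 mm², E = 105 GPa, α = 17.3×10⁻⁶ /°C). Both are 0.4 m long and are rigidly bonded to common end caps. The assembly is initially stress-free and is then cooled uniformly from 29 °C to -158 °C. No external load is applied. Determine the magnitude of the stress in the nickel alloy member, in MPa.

The bronze has the larger α, so on cooling it would change length more than the nickel alloy if both were free. The rigid plates force a common final length, so the bronze is put into tension and the nickel alloy into compression, with equal and opposite forces P (no external load).
Setting the final lengths equal and cancelling L: (α₁ − α₂)ΔT = P/(A₁E₁) + P/(A₂E₂).
|α₁ − α₂|·ΔT = 4.4×10⁻⁶ × 187 = 0.0008228.
1/(A₁E₁) + 1/(A₂E₂) = 1/(1150×198×10³) + 1/(200×105×10³) = 5.201×10⁻⁸ N⁻¹.
P = 0.0008228 / 5.201×10⁻⁸ = 15820 N = 15.82 kN.
σ_{nickel alloy} = P/A₁ = 15820/1150 = 13.76 MPa, compressive.

σ ≈ 13.8 MPa (compressive)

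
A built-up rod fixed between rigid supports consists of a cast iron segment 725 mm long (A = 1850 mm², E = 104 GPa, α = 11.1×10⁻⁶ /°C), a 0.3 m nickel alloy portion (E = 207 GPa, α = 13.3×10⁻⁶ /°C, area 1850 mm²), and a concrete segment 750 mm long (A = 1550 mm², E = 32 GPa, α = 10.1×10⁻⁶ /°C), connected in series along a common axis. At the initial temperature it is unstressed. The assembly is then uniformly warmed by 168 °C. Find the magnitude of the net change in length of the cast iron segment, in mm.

|ΔL| ≈ 0.721 mm

Free thermal expansion of the whole bar: Σ αᵢΔT Lᵢ = 11.1×10⁻⁶×168×725 + 13.3×10⁻⁶×168×300 + 10.1×10⁻⁶×168×750 = 3.295 mm.
Since the ends are fixed, an axial force P builds up, equal in every segment, with P · Σ Lᵢ/(AᵢEᵢ) = δ_free.
Σ Lᵢ/(AᵢEᵢ) = 725/(1850×104×10³) + 300/(1850×207×10³) + 750/(1550×32×10³) = 1.967×10⁻⁵ mm/N.
So P = 3.295 / 1.967×10⁻⁵ = 167.5 kN, compressive.
For the cast iron segment, free thermal change = 11.1×10⁻⁶×168×725 = 1.352 mm and elastic change from P = 167500×725/(1850×104×10³) = 0.6311 mm; these oppose, so the net change is 0.721 mm (segment lengthens).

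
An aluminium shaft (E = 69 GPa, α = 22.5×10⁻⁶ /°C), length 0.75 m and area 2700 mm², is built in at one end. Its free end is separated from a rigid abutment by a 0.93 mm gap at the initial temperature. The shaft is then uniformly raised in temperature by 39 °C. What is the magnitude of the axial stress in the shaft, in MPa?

σ ≈ 0 MPa

Unrestrained expansion: δ_free = αΔT L = 22.5×10⁻⁶ × 39 × 750 = 0.6581 mm.
This is smaller than the 0.93 mm clearance, so the shaft expands freely without reaching the stop — the stress is zero.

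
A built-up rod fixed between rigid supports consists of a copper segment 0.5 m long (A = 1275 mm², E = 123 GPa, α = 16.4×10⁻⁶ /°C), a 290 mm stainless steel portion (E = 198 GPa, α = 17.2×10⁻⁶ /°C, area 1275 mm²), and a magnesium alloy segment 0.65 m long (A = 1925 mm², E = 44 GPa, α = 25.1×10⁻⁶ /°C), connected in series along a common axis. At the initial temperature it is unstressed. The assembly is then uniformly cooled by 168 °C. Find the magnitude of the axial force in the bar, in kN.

P ≈ 413 kN (tensile)

Free thermal contraction of the whole bar: Σ αᵢΔT Lᵢ = 16.4×10⁻⁶×168×500 + 17.2×10⁻⁶×168×290 + 25.1×10⁻⁶×168×650 = 4.957 mm.
The rigid supports impose zero overall length change; the single axial force P common to all segments must satisfy P Σ Lᵢ/(AᵢEᵢ) = δ_free.
Σ Lᵢ/(AᵢEᵢ) = 500/(1275×123×10³) + 290/(1275×198×10³) + 650/(1925×44×10³) = 1.201×10⁻⁵ mm/N.
So P = 4.957 / 1.201×10⁻⁵ = 412.7 kN, tensile.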